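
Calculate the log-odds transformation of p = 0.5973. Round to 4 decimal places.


1 - p = 0.4027.
p/(1-p) = 1.4832.
logit = ln(1.4832) = 0.3942.

0.3942


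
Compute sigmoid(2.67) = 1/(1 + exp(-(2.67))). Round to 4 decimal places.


exp(-2.6700) = 0.0693.
1 + exp(-z) = 1.0693.
sigmoid = 1/1.0693 = 0.9352.

0.9352


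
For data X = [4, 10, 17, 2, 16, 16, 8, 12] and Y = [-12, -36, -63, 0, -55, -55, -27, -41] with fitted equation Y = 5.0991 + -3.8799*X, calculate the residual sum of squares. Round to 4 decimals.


Compute predicted values, then residuals = yi - yhat_i.
Residuals: [-1.5795, -2.3001, -2.1408, 2.6607, 1.9793, 1.9793, -1.0599, 0.4597].
SSres = sum(residual^2) = 28.6176.

28.6176


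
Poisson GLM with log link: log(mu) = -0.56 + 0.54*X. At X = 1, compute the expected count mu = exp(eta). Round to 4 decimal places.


eta = -0.56 + 0.54 * 1 = -0.0200.
mu = exp(-0.0200) = 0.9802.

0.9802


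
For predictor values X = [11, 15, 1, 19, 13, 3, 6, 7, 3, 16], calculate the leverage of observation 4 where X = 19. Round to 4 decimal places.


Mean of X: xbar = 9.4000.
SXX = 352.4000.
For X = 19: h = 1/10 + (19 - 9.4000)^2/352.4000 = 0.3615.

0.3615


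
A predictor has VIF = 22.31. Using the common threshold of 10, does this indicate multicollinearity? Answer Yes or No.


Check: VIF = 22.31 vs threshold = 10.
Since 22.31 >= 10, the answer is Yes.

Yes


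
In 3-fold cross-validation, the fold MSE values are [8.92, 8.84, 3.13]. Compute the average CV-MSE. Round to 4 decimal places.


Sum of fold MSEs = 20.8900.
Average = 20.8900 / 3 = 6.9633.

6.9633


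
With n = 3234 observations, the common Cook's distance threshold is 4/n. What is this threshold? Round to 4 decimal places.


Cook's distance cutoff = 4/n = 4/3234.
= 0.0012.

0.0012


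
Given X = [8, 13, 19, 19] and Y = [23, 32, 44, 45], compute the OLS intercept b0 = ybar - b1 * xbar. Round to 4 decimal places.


First find the slope: b1 = 1.9705.
Means: xbar = 14.7500, ybar = 36.0000.
b0 = ybar - b1 * xbar = 36.0000 - 1.9705 * 14.7500 = 6.9351.

6.9351


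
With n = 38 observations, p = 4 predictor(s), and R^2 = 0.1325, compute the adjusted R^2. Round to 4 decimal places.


Using the formula:
(1 - 0.1325) = 0.8675.
Multiply by 37/33: 0.8675 * 37 = 32.0975, then 32.0975 / 33 = 0.9727.
Adj R^2 = 1 - 0.9727 = 0.0273.

0.0273


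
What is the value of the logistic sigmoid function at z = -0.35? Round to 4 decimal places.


Compute exp(0.3500) = 1.4191.
Sigmoid = 1 / (1 + 1.4191) = 1 / 2.4191 = 0.4134.

0.4134


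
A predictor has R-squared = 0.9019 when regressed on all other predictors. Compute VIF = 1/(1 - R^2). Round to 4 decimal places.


VIF = 1 / (1 - 0.9019).
= 1 / 0.0981 = 10.1937.

10.1937


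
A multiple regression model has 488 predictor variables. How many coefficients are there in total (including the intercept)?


Total coefficients = number of predictors + 1 (for the intercept).
= 488 + 1 = 489.

489


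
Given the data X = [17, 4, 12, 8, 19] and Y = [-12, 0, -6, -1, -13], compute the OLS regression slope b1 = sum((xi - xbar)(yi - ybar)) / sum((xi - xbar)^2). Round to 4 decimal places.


The sample means are xbar = 12.0000 and ybar = -6.4000.
Compute S_xx = 154.0000 and S_xy = -147.0000.
Slope b1 = S_xy / S_xx = -147.0000 / 154.0000 = -0.9545.

-0.9545


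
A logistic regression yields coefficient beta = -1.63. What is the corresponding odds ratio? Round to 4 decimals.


The odds ratio is computed as:
OR = e^(-1.63) = 0.1959.

0.1959


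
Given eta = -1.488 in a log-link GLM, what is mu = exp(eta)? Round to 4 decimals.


mu = exp(eta) = exp(-1.488).
= 0.2258.

0.2258


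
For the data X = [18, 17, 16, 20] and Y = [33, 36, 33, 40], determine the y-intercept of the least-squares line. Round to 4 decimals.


First find the slope: b1 = 1.5429.
Means: xbar = 17.7500, ybar = 35.5000.
b0 = ybar - b1 * xbar = 35.5000 - 1.5429 * 17.7500 = 8.1143.

8.1143


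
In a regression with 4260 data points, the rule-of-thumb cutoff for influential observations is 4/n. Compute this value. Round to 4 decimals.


Using the rule of thumb:
Threshold = 4 / 4260 = 0.0009.

0.0009


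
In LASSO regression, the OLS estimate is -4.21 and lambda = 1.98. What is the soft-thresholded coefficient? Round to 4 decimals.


Absolute value: |-4.21| = 4.21.
Compare to lambda = 1.98.
Since |beta| > lambda, coefficient = sign(beta)*(|beta| - lambda) = -2.2300.

-2.2300


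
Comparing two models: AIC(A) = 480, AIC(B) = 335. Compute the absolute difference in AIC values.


Absolute difference = |480 - 335| = 145.
The model with lower AIC (B) is preferred.

145


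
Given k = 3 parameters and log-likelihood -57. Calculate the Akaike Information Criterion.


AIC = 2*3 - 2*(-57).
= 6 + 114 = 120.

120


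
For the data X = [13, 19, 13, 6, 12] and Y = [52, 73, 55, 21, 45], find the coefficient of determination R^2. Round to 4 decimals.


The fitted line is Y = -1.7324 + 4.0423*X.
SSres = 28.6479, SStot = 1420.8000.
R^2 = 1 - SSres/SStot = 0.9798.

0.9798


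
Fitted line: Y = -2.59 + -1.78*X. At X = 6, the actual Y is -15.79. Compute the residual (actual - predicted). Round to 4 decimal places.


Compute yhat = -2.59 + (-1.78)(6) = -13.2700.
Residual = actual - predicted = -15.79 - -13.2700 = -2.5200.

-2.5200


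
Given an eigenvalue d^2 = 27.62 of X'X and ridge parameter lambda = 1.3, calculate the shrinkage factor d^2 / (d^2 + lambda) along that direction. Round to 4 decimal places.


Denominator = d^2 + lambda = 27.62 + 1.3 = 28.9200.
Shrinkage = 27.62 / 28.9200 = 0.9550.

0.9550


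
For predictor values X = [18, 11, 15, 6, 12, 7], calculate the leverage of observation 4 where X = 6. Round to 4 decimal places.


n = 6, xbar = 11.5000.
SXX = sum((xi - xbar)^2) = 105.5000.
h = 1/6 + (6 - 11.5000)^2 / 105.5000 = 0.4534.

0.4534


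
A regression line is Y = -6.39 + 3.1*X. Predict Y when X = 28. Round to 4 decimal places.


Plug X = 28 into Y = -6.39 + 3.1*X:
Y = -6.39 + 86.8000 = 80.4100.

80.4100


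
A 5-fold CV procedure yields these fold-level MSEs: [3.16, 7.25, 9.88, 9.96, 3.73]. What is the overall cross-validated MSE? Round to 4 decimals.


Sum of fold MSEs = 33.9800.
Average = 33.9800 / 5 = 6.7960.

6.7960


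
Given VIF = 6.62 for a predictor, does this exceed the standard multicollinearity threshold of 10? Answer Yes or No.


Check: VIF = 6.62 vs threshold = 10.
Since 6.62 < 10, the answer is No.

No


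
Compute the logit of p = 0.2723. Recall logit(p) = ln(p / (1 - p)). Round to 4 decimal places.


1 - p = 0.7277.
p/(1-p) = 0.3742.
logit = ln(0.3742) = -0.9830.

-0.9830


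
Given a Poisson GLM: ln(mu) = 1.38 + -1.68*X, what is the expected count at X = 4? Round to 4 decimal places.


eta = 1.38 + -1.68 * 4 = -5.3400.
mu = exp(-5.3400) = 0.0048.

0.0048


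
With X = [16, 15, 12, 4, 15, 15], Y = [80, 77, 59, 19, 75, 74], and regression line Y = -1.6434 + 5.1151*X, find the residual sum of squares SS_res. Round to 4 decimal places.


Predicted values from Y = -1.6434 + 5.1151*X.
Residuals: [-0.1982, 1.9169, -0.7378, 0.1830, -0.0831, -1.0831].
SSres = 5.4716.

5.4716


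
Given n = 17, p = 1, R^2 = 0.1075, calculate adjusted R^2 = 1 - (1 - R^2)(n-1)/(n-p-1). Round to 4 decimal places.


Plug in: Adj R^2 = 1 - (1 - 0.1075) * 16/15.
= 1 - 0.8925 * 16/15
= 1 - 14.2800 / 15
= 1 - 0.9520 = 0.0480.

0.0480


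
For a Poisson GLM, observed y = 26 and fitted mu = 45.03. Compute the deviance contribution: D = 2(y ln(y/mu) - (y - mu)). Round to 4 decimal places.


First: ln(26/45.03) = -0.549232.
Then: 26 * -0.549232 = -14.280032.
y - mu = 26 - 45.03 = -19.03.
D = 2(-14.280032 - -19.03) = 9.499936, which rounds to 9.4999.

9.4999


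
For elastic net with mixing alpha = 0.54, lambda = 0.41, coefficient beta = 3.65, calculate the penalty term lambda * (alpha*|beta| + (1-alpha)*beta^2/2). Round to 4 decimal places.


L1 component = 0.54 * |3.65| = 1.9710.
L2 component = 0.46 * 3.65^2 / 2 = 3.0642.
Penalty = 0.41 * (1.9710 + 3.0642) = 0.41 * 5.0352 = 2.0644.

2.0644


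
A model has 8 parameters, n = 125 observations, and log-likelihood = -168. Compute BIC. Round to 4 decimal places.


Compute k*ln(n) = 8*ln(125) = 8*4.828314 = 38.626512.
Then -2*loglik = 336.
BIC = 38.626512 + 336 = 374.626512, which rounds to 374.6265.

374.6265


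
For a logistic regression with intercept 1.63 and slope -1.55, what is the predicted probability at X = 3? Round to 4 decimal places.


Compute z = 1.63 + (-1.55)(3) = -3.0200.
exp(-z) = 20.4913.
P = 1/(1 + 20.4913) = 0.0465.

0.0465


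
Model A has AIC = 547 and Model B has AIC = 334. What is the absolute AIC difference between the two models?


Compute |547 - 334| = 213.
Model B has the smaller AIC.

213


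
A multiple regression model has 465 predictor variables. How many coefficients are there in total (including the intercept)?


Total coefficients = number of predictors + 1 (for the intercept).
= 465 + 1 = 466.

466


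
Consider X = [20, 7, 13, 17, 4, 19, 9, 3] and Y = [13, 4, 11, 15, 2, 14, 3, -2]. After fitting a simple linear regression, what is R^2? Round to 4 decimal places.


Fit the OLS line: b0 = -3.0902, b1 = 0.9209.
SSres = 26.0222.
SStot = 294.0000.
R^2 = 1 - 26.0222/294.0000 = 0.9115.

0.9115


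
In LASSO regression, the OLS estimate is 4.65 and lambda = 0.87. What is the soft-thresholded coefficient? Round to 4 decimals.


|beta_OLS| = 4.65.
lambda = 0.87.
Since |beta| > lambda, coefficient = sign(beta)*(|beta| - lambda) = 3.7800.
Result = 3.7800.

3.7800


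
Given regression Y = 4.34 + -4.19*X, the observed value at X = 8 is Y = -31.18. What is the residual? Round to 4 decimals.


Predicted = 4.34 + -4.19 * 8 = -29.1800.
Residual = -31.18 - -29.1800 = -2.0000.

-2.0000


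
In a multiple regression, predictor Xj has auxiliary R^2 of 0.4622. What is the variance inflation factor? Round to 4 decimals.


Using VIF = 1/(1 - R^2_j):
1 - 0.4622 = 0.5378.
VIF = 1.8594.

1.8594


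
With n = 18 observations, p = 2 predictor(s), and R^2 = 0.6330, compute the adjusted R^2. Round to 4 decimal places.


Plug in: Adj R^2 = 1 - (1 - 0.6330) * 17/15.
= 1 - 0.3670 * 17/15
= 1 - 6.2390 / 15
= 1 - 0.4159 = 0.5841.

0.5841


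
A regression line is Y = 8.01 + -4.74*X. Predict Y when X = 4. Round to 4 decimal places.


Plug X = 4 into Y = 8.01 + -4.74*X:
Y = 8.01 + -18.9600 = -10.9500.

-10.9500


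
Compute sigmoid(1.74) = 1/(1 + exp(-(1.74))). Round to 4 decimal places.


exp(-1.7400) = 0.1755.
1 + exp(-z) = 1.1755.
sigmoid = 1/1.1755 = 0.8507.

0.8507


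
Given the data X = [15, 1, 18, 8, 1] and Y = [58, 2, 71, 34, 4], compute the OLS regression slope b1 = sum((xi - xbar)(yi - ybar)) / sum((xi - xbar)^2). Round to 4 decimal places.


Calculate xbar = 8.6000, ybar = 33.8000.
S_xx = 245.2000, S_xy = 972.6000.
Using b1 = S_xy / S_xx = 972.6000 / 245.2000, we get b1 = 3.9666.

3.9666


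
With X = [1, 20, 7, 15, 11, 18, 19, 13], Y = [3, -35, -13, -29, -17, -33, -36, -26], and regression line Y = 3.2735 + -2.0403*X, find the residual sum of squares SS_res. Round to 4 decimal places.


Predicted values from Y = 3.2735 + -2.0403*X.
Residuals: [1.7668, 2.5325, -1.9914, -1.6690, 2.1698, 0.4519, -0.5078, -2.7496].
SSres = 29.0168.

29.0168


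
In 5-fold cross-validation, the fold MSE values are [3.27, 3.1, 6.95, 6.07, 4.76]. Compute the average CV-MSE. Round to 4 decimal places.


Add all fold MSEs: 24.1500.
Divide by k = 5: 24.1500/5 = 4.8300.

4.8300


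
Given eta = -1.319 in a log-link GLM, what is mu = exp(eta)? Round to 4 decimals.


The inverse log link gives:
mu = exp(-1.319) = 0.2674.

0.2674


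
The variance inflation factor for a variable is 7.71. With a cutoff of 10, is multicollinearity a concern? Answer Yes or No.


Check: VIF = 7.71 vs threshold = 10.
Since 7.71 < 10, the answer is No.

No


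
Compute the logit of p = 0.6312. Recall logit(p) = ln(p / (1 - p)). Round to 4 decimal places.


1 - p = 0.3688.
p/(1-p) = 1.7115.
logit = ln(1.7115) = 0.5374.

0.5374


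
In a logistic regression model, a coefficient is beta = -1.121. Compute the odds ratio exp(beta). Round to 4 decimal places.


The odds ratio is computed as:
OR = e^(-1.121) = 0.3260.

0.3260


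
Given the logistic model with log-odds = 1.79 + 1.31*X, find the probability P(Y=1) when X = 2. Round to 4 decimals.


z = 1.79 + 1.31 * 2 = 4.4100.
Sigmoid: P = 1 / (1 + exp(-4.4100)) = 0.9880.

0.9880


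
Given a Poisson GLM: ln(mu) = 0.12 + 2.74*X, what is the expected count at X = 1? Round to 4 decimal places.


Compute eta = 0.12 + 2.74 * 1 = 2.8600.
Apply inverse link: mu = e^2.8600 = 17.4615.

17.4615


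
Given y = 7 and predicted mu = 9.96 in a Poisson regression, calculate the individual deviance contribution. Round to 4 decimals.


First: ln(7/9.96) = -0.352667.
Then: 7 * -0.352667 = -2.468669.
y - mu = 7 - 9.96 = -2.96.
D = 2(-2.468669 - -2.96) = 0.982662, which rounds to 0.9827.

0.9827


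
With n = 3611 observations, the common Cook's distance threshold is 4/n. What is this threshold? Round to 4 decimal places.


The threshold is 4/n.
4/3611 = 0.0011.

0.0011


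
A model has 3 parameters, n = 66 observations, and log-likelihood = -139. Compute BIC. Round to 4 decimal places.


k * ln(n) = 3 * ln(66) = 3 * 4.189655 = 12.568965.
-2 * loglik = -2 * (-139) = 278.
BIC = 12.568965 + 278 = 290.568965, which rounds to 290.5690.

290.5690


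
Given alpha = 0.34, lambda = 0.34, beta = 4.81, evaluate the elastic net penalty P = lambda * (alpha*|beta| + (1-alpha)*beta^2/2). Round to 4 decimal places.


alpha * |beta| = 0.34 * 4.81 = 1.6354.
(1-alpha) * beta^2/2 = 0.66 * 23.1361/2 = 7.6349.
Total = 0.34 * (1.6354 + 7.6349) = 3.1519.

3.1519


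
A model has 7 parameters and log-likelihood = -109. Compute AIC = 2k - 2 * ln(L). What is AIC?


AIC = 2k - 2*loglik = 2(7) - 2(-109).
= 14 + 218 = 232.

232


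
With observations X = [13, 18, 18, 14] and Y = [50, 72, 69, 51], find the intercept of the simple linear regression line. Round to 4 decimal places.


First find the slope: b1 = 4.3614.
Means: xbar = 15.7500, ybar = 60.5000.
b0 = ybar - b1 * xbar = 60.5000 - 4.3614 * 15.7500 = -8.1928.

-8.1928


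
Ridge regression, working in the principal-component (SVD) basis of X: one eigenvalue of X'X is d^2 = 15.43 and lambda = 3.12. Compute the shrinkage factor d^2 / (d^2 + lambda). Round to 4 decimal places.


Compute the denominator: 15.43 + 3.12 = 18.5500.
Shrinkage factor = 15.43 / 18.5500 = 0.8318.

0.8318


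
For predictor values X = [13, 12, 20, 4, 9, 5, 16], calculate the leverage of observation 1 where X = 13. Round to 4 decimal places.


Mean of X: xbar = 11.2857.
SXX = 199.4286.
For X = 13: h = 1/7 + (13 - 11.2857)^2/199.4286 = 0.1576.

0.1576


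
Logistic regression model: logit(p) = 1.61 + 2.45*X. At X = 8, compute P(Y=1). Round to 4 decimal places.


Linear predictor: z = 1.61 + 2.45 * 8 = 21.2100.
P = 1/(1 + exp(-21.2100)) = 1/(1 + 0.0000) = 1.0000.

1.0000


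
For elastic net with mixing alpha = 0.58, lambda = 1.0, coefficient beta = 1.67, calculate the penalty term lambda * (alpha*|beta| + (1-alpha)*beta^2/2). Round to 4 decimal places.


alpha * |beta| = 0.58 * 1.67 = 0.9686.
(1-alpha) * beta^2/2 = 0.42 * 2.7889/2 = 0.5857.
Total = 1.0 * (0.9686 + 0.5857) = 1.5543.

1.5543


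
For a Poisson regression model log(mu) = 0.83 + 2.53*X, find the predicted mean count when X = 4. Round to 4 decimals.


Linear predictor: eta = 0.83 + (2.53)(4) = 10.9500.
Expected count: mu = exp(10.9500) = 56954.0454.

56954.0454


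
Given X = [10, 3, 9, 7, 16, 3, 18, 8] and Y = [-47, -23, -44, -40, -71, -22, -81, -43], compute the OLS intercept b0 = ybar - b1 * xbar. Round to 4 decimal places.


First find the slope: b1 = -3.7940.
Means: xbar = 9.2500, ybar = -46.3750.
b0 = ybar - b1 * xbar = -46.3750 - -3.7940 * 9.2500 = -11.2807.

-11.2807


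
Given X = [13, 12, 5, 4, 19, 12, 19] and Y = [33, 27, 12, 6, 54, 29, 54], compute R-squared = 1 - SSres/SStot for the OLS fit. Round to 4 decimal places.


After computing the OLS fit (b0=-6.4744, b1=3.0991):
SSres = 31.3484, SStot = 2067.4286.
R^2 = 1 - 31.3484/2067.4286 = 0.9848.

0.9848


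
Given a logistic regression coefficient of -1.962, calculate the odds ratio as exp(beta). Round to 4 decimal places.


exp(-1.962) = 0.1406.
So the odds ratio is 0.1406.

0.1406


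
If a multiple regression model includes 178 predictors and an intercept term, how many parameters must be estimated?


Total coefficients = number of predictors + 1 (for the intercept).
= 178 + 1 = 179.

179


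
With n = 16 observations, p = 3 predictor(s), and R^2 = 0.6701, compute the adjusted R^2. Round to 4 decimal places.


Using the formula:
(1 - 0.6701) = 0.3299.
Multiply by 15/12: 0.3299 * 15 = 4.9485, then 4.9485 / 12 = 0.4124.
Adj R^2 = 1 - 0.4124 = 0.5876.

0.5876


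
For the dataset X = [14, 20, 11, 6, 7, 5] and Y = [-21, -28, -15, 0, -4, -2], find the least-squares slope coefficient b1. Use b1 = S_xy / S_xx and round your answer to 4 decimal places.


The sample means are xbar = 10.5000 and ybar = -11.6667.
Compute S_xx = 165.5000 and S_xy = -322.0000.
Slope b1 = S_xy / S_xx = -322.0000 / 165.5000 = -1.9456.

-1.9456


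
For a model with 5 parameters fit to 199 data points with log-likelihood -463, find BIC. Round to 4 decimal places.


ln(199) = 5.293305.
k * ln(n) = 5 * 5.293305 = 26.466525.
-2L = 926.
BIC = 26.466525 + 926 = 952.466525, which rounds to 952.4665.

952.4665


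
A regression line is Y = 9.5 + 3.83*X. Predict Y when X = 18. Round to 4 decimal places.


Substitute X = 18 into the equation:
Y = 9.5 + 3.83 * 18 = 9.5 + 68.9400 = 78.4400.

78.4400


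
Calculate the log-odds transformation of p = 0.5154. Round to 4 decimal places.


1 - p = 0.4846.
p/(1-p) = 1.0636.
logit = ln(1.0636) = 0.0616.

0.0616


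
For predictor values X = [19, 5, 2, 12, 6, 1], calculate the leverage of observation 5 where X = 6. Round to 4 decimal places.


n = 6, xbar = 7.5000.
SXX = sum((xi - xbar)^2) = 233.5000.
h = 1/6 + (6 - 7.5000)^2 / 233.5000 = 0.1763.

0.1763


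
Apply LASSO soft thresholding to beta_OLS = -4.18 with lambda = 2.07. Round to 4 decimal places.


|beta_OLS| = 4.18.
lambda = 2.07.
Since |beta| > lambda, coefficient = sign(beta)*(|beta| - lambda) = -2.1100.
Result = -2.1100.

-2.1100


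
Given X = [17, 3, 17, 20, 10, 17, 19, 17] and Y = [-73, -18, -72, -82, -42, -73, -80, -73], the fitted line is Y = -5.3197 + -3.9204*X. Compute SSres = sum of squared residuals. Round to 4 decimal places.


For each point, residual = actual - predicted.
Residuals: [-1.0335, -0.9191, -0.0335, 1.7277, 2.5237, -1.0335, -0.1927, -1.0335].
Sum of squared residuals = 13.4414.

13.4414


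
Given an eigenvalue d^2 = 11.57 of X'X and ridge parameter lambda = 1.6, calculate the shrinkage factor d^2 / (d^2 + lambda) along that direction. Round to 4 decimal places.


Compute the denominator: 11.57 + 1.6 = 13.1700.
Shrinkage factor = 11.57 / 13.1700 = 0.8785.

0.8785


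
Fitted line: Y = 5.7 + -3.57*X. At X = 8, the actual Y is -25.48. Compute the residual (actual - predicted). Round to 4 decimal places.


Predicted = 5.7 + -3.57 * 8 = -22.8600.
Residual = -25.48 - -22.8600 = -2.6200.

-2.6200


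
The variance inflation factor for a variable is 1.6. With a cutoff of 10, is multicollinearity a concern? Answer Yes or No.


Compare VIF = 1.6 to the threshold of 10.
1.6 < 10, so the answer is No.

No


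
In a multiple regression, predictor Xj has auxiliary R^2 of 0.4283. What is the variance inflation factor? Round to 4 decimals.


Using VIF = 1/(1 - R^2_j):
1 - 0.4283 = 0.5717.
VIF = 1.7492.

1.7492


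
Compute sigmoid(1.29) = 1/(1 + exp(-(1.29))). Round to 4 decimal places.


Compute exp(-1.2900) = 0.2753.
Sigmoid = 1 / (1 + 0.2753) = 1 / 1.2753 = 0.7841.

0.7841


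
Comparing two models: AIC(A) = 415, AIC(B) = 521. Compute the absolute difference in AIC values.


Compute |415 - 521| = 106.
Model A has the smaller AIC.

106


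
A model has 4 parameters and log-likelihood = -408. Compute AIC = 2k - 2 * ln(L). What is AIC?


AIC = 2k - 2*loglik = 2(4) - 2(-408).
= 8 + 816 = 824.

824


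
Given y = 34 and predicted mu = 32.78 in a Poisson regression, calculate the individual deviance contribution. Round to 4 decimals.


Compute y*ln(y/mu) = 34*ln(34/32.78) = 34*0.036542 = 1.242428.
y - mu = 1.22.
D = 2*(1.242428 - (1.22)) = 0.044856, which rounds to 0.0449.

0.0449


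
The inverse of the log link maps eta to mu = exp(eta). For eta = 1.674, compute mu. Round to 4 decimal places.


The inverse log link gives:
mu = exp(1.674) = 5.3335.

5.3335


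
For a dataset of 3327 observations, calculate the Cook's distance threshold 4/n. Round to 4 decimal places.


Using the rule of thumb:
Threshold = 4 / 3327 = 0.0012.

0.0012


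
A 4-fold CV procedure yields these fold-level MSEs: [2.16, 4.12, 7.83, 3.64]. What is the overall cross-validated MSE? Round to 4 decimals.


Sum of fold MSEs = 17.7500.
Average = 17.7500 / 4 = 4.4375.

4.4375


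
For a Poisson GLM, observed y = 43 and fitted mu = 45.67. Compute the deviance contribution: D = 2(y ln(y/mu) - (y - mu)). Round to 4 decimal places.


Compute y*ln(y/mu) = 43*ln(43/45.67) = 43*-0.060242 = -2.590406.
y - mu = -2.67.
D = 2*(-2.590406 - (-2.67)) = 0.159188, which rounds to 0.1592.

0.1592


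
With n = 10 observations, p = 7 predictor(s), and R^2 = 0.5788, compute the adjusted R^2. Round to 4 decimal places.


Using the formula:
(1 - 0.5788) = 0.4212.
Multiply by 9/2: 0.4212 * 9 = 3.7908, then 3.7908 / 2 = 1.8954.
Adj R^2 = 1 - 1.8954 = -0.8954.

-0.8954


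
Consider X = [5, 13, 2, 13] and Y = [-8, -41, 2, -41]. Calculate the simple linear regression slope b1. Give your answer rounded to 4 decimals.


The sample means are xbar = 8.2500 and ybar = -22.0000.
Compute S_xx = 94.7500 and S_xy = -376.0000.
Slope b1 = S_xy / S_xx = -376.0000 / 94.7500 = -3.9683.

-3.9683


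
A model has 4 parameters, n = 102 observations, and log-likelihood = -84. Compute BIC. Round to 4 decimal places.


ln(102) = 4.624973.
k * ln(n) = 4 * 4.624973 = 18.499892.
-2L = 168.
BIC = 18.499892 + 168 = 186.499892, which rounds to 186.4999.

186.4999


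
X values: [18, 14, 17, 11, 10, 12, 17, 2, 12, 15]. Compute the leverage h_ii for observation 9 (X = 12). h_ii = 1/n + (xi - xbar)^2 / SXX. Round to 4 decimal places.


n = 10, xbar = 12.8000.
SXX = sum((xi - xbar)^2) = 197.6000.
h = 1/10 + (12 - 12.8000)^2 / 197.6000 = 0.1032.

0.1032


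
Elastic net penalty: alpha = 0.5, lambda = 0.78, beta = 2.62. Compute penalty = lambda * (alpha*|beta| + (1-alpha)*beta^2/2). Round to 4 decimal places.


Compute:
L1 = 0.5 * 2.62 = 1.3100.
L2 = 0.5 * 2.62^2 / 2 = 1.7161.
Penalty = 0.78 * (1.3100 + 1.7161) = 2.3604.

2.3604


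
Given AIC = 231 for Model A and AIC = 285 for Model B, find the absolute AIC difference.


Absolute difference = |231 - 285| = 54.
The model with lower AIC (A) is preferred.

54


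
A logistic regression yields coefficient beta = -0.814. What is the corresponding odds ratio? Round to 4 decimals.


The odds ratio is computed as:
OR = e^(-0.814) = 0.4431.

0.4431


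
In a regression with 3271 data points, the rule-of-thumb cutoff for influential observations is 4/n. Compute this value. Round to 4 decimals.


The threshold is 4/n.
4/3271 = 0.0012.

0.0012


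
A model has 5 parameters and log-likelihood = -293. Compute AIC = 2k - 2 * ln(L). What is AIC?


AIC = 2k - 2*loglik = 2(5) - 2(-293).
= 10 + 586 = 596.

596


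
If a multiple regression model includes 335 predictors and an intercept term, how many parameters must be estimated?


Including the intercept, the model has 335 predictor coefficients + 1 intercept.
Total = 336.

336


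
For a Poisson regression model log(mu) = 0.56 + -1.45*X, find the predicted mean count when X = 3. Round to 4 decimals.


Compute eta = 0.56 + -1.45 * 3 = -3.7900.
Apply inverse link: mu = e^-3.7900 = 0.0226.

0.0226


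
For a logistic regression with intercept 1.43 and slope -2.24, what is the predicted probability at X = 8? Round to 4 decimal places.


Compute z = 1.43 + (-2.24)(8) = -16.4900.
exp(-z) = 14504942.3349.
P = 1/(1 + 14504942.3349) = 0.0000.

0.0000


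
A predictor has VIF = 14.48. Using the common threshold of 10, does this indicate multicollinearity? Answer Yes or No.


Check: VIF = 14.48 vs threshold = 10.
Since 14.48 >= 10, the answer is Yes.

Yes


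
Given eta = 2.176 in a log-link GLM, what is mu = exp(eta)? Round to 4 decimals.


mu = exp(eta) = exp(2.176).
= 8.8110.

8.8110


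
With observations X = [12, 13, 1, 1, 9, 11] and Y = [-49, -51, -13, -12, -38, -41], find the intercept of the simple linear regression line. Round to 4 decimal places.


Compute b1 = -3.1646 from the OLS formula.
With xbar = 7.8333 and ybar = -34.0000, the intercept is:
b0 = -34.0000 - -3.1646 * 7.8333 = -9.2105.

-9.2105


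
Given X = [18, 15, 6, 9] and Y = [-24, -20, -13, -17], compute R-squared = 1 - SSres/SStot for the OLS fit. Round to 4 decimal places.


Fit the OLS line: b0 = -8.5000, b1 = -0.8333.
SSres = 2.5000.
SStot = 65.0000.
R^2 = 1 - 2.5000/65.0000 = 0.9615.

0.9615


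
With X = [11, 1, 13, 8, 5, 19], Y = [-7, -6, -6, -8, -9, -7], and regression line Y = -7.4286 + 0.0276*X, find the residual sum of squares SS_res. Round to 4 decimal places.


Predicted values from Y = -7.4286 + 0.0276*X.
Residuals: [0.1250, 1.4010, 1.0698, -0.7922, -1.7094, -0.0958].
SSres = 6.6817.

6.6817


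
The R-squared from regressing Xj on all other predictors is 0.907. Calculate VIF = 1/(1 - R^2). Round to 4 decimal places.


Using VIF = 1/(1 - R^2_j):
1 - 0.907 = 0.093.
VIF = 10.7527.

10.7527


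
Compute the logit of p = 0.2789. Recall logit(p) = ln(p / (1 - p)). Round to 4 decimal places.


1 - p = 0.7211.
p/(1-p) = 0.3868.
logit = ln(0.3868) = -0.9499.

-0.9499


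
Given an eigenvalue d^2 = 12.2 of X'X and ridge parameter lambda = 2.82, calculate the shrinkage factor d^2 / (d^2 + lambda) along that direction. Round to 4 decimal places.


d^2 + lambda = 12.2 + 2.82 = 15.0200.
Shrinkage factor = 12.2/15.0200 = 0.8123.

0.8123


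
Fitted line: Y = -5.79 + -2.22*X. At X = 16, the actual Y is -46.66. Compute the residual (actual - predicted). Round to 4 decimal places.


Fitted value at X = 16 is yhat = -5.79 + -2.22*16 = -41.3100.
Residual = -46.66 - -41.3100 = -5.3500.

-5.3500


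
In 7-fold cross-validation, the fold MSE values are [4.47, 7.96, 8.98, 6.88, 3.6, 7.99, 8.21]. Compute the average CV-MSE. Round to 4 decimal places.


Sum of fold MSEs = 48.0900.
Average = 48.0900 / 7 = 6.8700.

6.8700


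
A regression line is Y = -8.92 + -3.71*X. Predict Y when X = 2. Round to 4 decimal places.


Substitute X = 2 into the equation:
Y = -8.92 + -3.71 * 2 = -8.92 + -7.4200 = -16.3400.

-16.3400


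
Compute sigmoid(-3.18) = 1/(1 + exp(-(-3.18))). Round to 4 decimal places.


Compute exp(3.1800) = 24.0468.
Sigmoid = 1 / (1 + 24.0468) = 1 / 25.0468 = 0.0399.

0.0399


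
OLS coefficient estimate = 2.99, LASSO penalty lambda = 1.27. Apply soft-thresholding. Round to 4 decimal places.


Check: |2.99| = 2.99 vs lambda = 1.27.
Since |beta| > lambda, coefficient = sign(beta)*(|beta| - lambda) = 1.7200.
Soft-thresholded coefficient = 1.7200.

1.7200


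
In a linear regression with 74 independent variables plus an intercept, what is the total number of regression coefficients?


Each predictor gets one coefficient, plus one intercept.
Total parameters = 74 + 1 = 75.

75


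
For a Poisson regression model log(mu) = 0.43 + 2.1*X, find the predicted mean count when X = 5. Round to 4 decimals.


Compute eta = 0.43 + 2.1 * 5 = 10.9300.
Apply inverse link: mu = e^10.9300 = 55826.2797.

55826.2797


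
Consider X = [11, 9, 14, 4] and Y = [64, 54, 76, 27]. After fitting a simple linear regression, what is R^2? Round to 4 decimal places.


The fitted line is Y = 8.1981 + 4.9528*X.
SSres = 6.6321, SStot = 1306.7500.
R^2 = 1 - SSres/SStot = 0.9949.

0.9949


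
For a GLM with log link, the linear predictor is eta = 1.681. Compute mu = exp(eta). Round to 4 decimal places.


Apply the inverse link:
mu = e^1.681 = 5.3709.

5.3709


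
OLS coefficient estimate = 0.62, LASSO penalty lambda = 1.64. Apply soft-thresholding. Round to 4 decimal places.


Absolute value: |0.62| = 0.62.
Compare to lambda = 1.64.
Since |beta| <= lambda, the coefficient is set to 0.

0.0000


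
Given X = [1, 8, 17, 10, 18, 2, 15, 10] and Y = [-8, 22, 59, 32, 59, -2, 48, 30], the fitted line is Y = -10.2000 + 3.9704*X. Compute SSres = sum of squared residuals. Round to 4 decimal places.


For each point, residual = actual - predicted.
Residuals: [-1.7704, 0.4368, 1.7032, 2.4960, -2.2672, 0.2592, -1.3560, 0.4960].
Sum of squared residuals = 19.7481.

19.7481


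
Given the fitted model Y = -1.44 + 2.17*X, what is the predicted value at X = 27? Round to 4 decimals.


Predicted value:
Y = -1.44 + (2.17)(27) = -1.44 + 58.5900 = 57.1500.

57.1500


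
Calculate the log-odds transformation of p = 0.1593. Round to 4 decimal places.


Compute the odds: 0.1593/0.8407 = 0.1895.
Take the natural log: ln(0.1895) = -1.6634.

-1.6634


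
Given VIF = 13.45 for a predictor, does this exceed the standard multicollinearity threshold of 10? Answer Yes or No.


The threshold is 10.
VIF = 13.45 is >= 10.
Multicollinearity indication: Yes.

Yes


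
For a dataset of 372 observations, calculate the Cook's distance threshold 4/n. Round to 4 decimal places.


Cook's distance cutoff = 4/n = 4/372.
= 0.0108.

0.0108


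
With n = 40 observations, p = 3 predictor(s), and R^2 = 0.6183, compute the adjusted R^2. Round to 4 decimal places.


Adjusted R^2 = 1 - (1 - R^2) * (n-1)/(n-p-1).
(1 - R^2) = 0.3817.
(n-1)/(n-p-1) = 39/36.
(1 - R^2) * (n-1) = 0.3817 * 39 = 14.8863.
Divide by (n-p-1): 14.8863 / 36 = 0.4135.
Adj R^2 = 1 - 0.4135 = 0.5865.

0.5865


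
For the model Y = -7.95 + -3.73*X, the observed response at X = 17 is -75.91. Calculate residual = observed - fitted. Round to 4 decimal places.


Predicted = -7.95 + -3.73 * 17 = -71.3600.
Residual = -75.91 - -71.3600 = -4.5500.

-4.5500


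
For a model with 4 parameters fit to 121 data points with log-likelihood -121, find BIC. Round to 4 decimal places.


k * ln(n) = 4 * ln(121) = 4 * 4.795791 = 19.183164.
-2 * loglik = -2 * (-121) = 242.
BIC = 19.183164 + 242 = 261.183164, which rounds to 261.1832.

261.1832


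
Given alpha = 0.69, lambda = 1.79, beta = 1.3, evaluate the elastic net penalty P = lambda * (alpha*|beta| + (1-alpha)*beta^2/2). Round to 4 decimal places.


alpha * |beta| = 0.69 * 1.3 = 0.8970.
(1-alpha) * beta^2/2 = 0.31 * 1.6900/2 = 0.2620.
Total = 1.79 * (0.8970 + 0.2620) = 2.0745.

2.0745


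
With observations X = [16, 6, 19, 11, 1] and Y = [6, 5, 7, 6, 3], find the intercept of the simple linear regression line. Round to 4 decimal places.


The slope is b1 = 0.1961.
Sample means are xbar = 10.6000 and ybar = 5.4000.
Intercept: b0 = 5.4000 - (0.1961)(10.6000) = 3.3218.

3.3218


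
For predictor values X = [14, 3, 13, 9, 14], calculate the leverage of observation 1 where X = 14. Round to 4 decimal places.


n = 5, xbar = 10.6000.
SXX = sum((xi - xbar)^2) = 89.2000.
h = 1/5 + (14 - 10.6000)^2 / 89.2000 = 0.3296.

0.3296


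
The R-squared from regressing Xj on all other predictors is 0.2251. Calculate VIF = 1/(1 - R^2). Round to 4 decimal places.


Denominator: 1 - 0.2251 = 0.7749.
VIF = 1 / 0.7749 = 1.2905.

1.2905


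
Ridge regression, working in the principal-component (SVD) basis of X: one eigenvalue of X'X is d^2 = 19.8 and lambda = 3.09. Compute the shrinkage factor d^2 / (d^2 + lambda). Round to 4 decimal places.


Denominator = d^2 + lambda = 19.8 + 3.09 = 22.8900.
Shrinkage = 19.8 / 22.8900 = 0.8650.

0.8650


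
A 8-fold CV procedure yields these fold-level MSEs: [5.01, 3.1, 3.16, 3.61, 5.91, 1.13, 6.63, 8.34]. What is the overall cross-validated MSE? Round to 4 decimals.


Add all fold MSEs: 36.8900.
Divide by k = 8: 36.8900/8 = 4.6113.

4.6113


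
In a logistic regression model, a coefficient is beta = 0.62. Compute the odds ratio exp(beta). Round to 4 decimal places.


The odds ratio is computed as:
OR = e^(0.62) = 1.8589.

1.8589


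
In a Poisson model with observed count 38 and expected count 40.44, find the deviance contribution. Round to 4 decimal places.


y/mu = 38/40.44 = 0.939664 (approx.), and ln(38/40.44) = -0.062233.
y * ln(y/mu) = 38 * -0.062233 = -2.364854.
y - mu = -2.44.
D = 2 * (-2.364854 - -2.44) = 0.150292, which rounds to 0.1503.

0.1503


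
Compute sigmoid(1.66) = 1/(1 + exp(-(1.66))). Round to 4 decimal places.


First, exp(-1.6600) = 0.1901.
Then sigma(z) = 1/(1 + 0.1901) = 0.8402.

0.8402


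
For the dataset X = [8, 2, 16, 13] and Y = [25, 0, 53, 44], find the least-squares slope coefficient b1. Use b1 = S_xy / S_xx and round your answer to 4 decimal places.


Calculate xbar = 9.7500, ybar = 30.5000.
S_xx = 112.7500, S_xy = 430.5000.
Using b1 = S_xy / S_xx = 430.5000 / 112.7500, we get b1 = 3.8182.

3.8182


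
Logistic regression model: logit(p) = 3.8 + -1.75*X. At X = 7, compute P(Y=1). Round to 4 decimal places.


Compute z = 3.8 + (-1.75)(7) = -8.4500.
exp(-z) = 4675.0727.
P = 1/(1 + 4675.0727) = 0.0002.

0.0002


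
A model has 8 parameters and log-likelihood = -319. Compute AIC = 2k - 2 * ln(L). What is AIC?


AIC = 2k - 2*loglik = 2(8) - 2(-319).
= 16 + 638 = 654.

654


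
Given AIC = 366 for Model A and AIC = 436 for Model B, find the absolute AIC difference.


Compute |366 - 436| = 70.
Model A has the smaller AIC.

70


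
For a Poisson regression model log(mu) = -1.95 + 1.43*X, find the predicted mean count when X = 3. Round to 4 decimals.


eta = -1.95 + 1.43 * 3 = 2.3400.
mu = exp(2.3400) = 10.3812.

10.3812


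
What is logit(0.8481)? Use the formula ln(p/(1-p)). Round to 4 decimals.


The odds are p/(1-p) = 0.8481 / 0.1519 = 5.5833.
logit(p) = ln(5.5833) = 1.7198.

1.7198


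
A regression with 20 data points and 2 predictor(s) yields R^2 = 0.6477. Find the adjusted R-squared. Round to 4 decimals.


Plug in: Adj R^2 = 1 - (1 - 0.6477) * 19/17.
= 1 - 0.3523 * 19/17
= 1 - 6.6937 / 17
= 1 - 0.3937 = 0.6063.

0.6063


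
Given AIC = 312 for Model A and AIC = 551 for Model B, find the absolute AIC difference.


|AIC_A - AIC_B| = |312 - 551| = 239.
Model A is preferred (lower AIC).

239


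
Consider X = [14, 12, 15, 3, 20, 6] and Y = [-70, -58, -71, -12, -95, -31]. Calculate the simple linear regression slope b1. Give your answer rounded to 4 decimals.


The sample means are xbar = 11.6667 and ybar = -56.1667.
Compute S_xx = 193.3333 and S_xy = -931.3333.
Slope b1 = S_xy / S_xx = -931.3333 / 193.3333 = -4.8172.

-4.8172


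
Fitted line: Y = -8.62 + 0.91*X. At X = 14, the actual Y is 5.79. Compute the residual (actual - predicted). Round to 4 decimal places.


Predicted = -8.62 + 0.91 * 14 = 4.1200.
Residual = 5.79 - 4.1200 = 1.6700.

1.6700


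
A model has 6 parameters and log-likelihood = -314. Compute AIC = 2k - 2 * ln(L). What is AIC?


AIC = 2k - 2*loglik = 2(6) - 2(-314).
= 12 + 628 = 640.

640


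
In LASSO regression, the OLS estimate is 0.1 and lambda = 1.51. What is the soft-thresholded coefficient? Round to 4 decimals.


|beta_OLS| = 0.1.
lambda = 1.51.
Since |beta| <= lambda, the coefficient is set to 0.
Result = 0.0000.

0.0000


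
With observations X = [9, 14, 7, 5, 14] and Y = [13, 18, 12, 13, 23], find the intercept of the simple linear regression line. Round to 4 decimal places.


Compute b1 = 0.9850 from the OLS formula.
With xbar = 9.8000 and ybar = 15.8000, the intercept is:
b0 = 15.8000 - 0.9850 * 9.8000 = 6.1467.

6.1467


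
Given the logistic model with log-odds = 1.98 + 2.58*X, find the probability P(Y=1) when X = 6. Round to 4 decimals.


Compute z = 1.98 + (2.58)(6) = 17.4600.
exp(-z) = 0.0000.
P = 1/(1 + 0.0000) = 1.0000.

1.0000


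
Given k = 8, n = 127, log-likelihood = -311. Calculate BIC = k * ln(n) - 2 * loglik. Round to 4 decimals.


k * ln(n) = 8 * ln(127) = 8 * 4.844187 = 38.753496.
-2 * loglik = -2 * (-311) = 622.
BIC = 38.753496 + 622 = 660.753496, which rounds to 660.7535.

660.7535


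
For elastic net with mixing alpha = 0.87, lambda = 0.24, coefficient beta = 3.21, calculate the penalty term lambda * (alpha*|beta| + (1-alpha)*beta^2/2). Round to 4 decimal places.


Compute:
L1 = 0.87 * 3.21 = 2.7927.
L2 = 0.13 * 3.21^2 / 2 = 0.6698.
Penalty = 0.24 * (2.7927 + 0.6698) = 0.8310.

0.8310


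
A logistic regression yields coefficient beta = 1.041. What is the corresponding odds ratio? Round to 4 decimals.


Odds ratio = exp(beta) = exp(1.041).
= 2.8320.

2.8320


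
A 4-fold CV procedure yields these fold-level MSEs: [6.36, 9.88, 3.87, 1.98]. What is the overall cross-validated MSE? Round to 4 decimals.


Add all fold MSEs: 22.0900.
Divide by k = 4: 22.0900/4 = 5.5225.

5.5225


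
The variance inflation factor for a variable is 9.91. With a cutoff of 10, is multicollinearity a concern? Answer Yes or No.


The threshold is 10.
VIF = 9.91 is < 10.
Multicollinearity indication: No.

No


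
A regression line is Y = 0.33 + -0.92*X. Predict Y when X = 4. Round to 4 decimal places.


Plug X = 4 into Y = 0.33 + -0.92*X:
Y = 0.33 + -3.6800 = -3.3500.

-3.3500


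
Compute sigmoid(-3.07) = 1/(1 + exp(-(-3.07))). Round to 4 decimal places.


exp(3.0700) = 21.5419.
1 + exp(-z) = 22.5419.
sigmoid = 1/22.5419 = 0.0444.

0.0444


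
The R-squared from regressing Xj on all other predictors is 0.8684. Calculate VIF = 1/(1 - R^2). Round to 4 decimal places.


Denominator: 1 - 0.8684 = 0.1316.
VIF = 1 / 0.1316 = 7.5988.

7.5988


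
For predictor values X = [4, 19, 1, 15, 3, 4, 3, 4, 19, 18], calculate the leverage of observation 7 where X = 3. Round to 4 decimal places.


Mean of X: xbar = 9.0000.
SXX = 528.0000.
For X = 3: h = 1/10 + (3 - 9.0000)^2/528.0000 = 0.1682.

0.1682


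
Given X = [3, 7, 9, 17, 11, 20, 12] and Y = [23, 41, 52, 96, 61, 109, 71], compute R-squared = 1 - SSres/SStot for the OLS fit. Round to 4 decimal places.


The fitted line is Y = 6.0766 + 5.1957*X.
SSres = 19.7106, SStot = 5457.4286.
R^2 = 1 - SSres/SStot = 0.9964.

0.9964


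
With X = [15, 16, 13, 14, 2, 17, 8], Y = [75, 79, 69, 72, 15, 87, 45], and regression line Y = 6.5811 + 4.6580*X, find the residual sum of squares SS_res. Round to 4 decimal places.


Compute predicted values, then residuals = yi - yhat_i.
Residuals: [-1.4511, -2.1091, 1.8649, 0.2069, -0.8971, 1.2329, 1.1549].
SSres = sum(residual^2) = 13.7333.

13.7333


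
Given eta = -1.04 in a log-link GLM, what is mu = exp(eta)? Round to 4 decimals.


The inverse log link gives:
mu = exp(-1.04) = 0.3535.

0.3535


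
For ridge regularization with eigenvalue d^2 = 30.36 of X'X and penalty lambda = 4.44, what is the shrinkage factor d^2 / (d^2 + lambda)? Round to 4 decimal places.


Denominator = d^2 + lambda = 30.36 + 4.44 = 34.8000.
Shrinkage = 30.36 / 34.8000 = 0.8724.

0.8724


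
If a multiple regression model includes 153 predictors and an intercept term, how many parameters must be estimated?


Total coefficients = number of predictors + 1 (for the intercept).
= 153 + 1 = 154.

154


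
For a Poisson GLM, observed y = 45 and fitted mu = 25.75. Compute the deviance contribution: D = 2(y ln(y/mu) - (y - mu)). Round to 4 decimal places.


Compute y*ln(y/mu) = 45*ln(45/25.75) = 45*0.558228 = 25.120260.
y - mu = 19.25.
D = 2*(25.120260 - (19.25)) = 11.740520, which rounds to 11.7405.

11.7405
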